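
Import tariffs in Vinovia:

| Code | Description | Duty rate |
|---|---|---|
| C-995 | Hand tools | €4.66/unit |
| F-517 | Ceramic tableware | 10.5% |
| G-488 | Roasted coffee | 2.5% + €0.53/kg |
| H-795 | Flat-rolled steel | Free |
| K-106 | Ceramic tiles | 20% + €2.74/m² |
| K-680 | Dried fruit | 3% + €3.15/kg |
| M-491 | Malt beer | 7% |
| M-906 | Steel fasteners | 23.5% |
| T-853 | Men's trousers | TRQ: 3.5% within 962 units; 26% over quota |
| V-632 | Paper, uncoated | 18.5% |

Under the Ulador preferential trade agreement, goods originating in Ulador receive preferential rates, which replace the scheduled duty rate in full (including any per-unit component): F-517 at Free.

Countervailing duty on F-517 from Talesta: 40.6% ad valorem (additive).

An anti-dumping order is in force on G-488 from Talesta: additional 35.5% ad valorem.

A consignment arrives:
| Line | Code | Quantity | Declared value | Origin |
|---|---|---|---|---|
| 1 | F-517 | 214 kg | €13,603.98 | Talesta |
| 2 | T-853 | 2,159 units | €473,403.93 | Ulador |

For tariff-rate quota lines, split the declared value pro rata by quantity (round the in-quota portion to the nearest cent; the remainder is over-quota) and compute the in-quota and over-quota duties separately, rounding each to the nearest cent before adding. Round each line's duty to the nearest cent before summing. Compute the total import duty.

Line 1 (F-517, Talesta, 214 kg, €13,603.98):
Base rate for F-517 is 10.5%.
F-517 has an FTA preferential rate, but origin Talesta is not Ulador; base rate stands.
Additional duty on F-517 from Talesta: +40.6%. Applied ad valorem rate: 10.5% + 40.6% = 51.1%.
Duty = €13,603.98 × 51.1% = €6,951.63.
Line 2 (T-853, Ulador, 2,159 units, €473,403.93):
Code T-853 is under a tariff-rate quota (threshold 962 units). In-quota: 962 units at 3.5%; over-quota: 1,197 units at 26%.
Pro-rata value split: in-quota = €473,403.93 × 962/2,159 = €210,937.74; over-quota = €473,403.93 − €210,937.74 = €262,466.19.
In-quota duty = €210,937.74 × 3.5% = €7,382.82. Over-quota duty = €262,466.19 × 26% = €68,241.21.
Line duty = €7,382.82 + €68,241.21 = €75,624.03.
Total = €6,951.63 + €75,624.03 = €82,575.66.

€82,575.66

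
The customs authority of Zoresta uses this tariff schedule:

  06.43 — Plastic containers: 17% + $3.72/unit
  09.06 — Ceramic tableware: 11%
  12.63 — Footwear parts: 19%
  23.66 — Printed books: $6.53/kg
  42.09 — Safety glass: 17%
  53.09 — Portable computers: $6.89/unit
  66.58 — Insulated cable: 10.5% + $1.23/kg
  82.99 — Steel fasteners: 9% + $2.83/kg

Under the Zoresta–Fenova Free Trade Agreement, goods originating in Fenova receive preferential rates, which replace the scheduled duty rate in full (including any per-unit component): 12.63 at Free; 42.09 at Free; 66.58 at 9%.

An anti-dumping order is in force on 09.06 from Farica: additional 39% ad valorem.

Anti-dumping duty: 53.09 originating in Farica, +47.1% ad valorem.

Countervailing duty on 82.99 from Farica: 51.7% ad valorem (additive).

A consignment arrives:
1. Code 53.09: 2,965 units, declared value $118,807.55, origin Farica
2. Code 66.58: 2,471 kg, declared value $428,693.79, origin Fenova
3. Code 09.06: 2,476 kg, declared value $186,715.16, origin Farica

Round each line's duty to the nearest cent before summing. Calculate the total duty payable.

$208,327.23

Line 1 (53.09, Farica, 2,965 units, $118,807.55):
Base rate for 53.09 is $6.89/unit.
Additional duty on 53.09 from Farica: +47.1% ad valorem. Applied ad valorem rate = 47.1%.
Duty = $118,807.55 × 47.1% + 2,965 × $6.89 = $76,387.21.
Line 2 (66.58, Fenova, 2,471 kg, $428,693.79):
Base rate for 66.58 is 10.5% + $1.23/kg.
Origin Fenova qualifies under the Zoresta–Fenova agreement and 66.58 is covered: preferential rate 9% applies instead.
Duty = $428,693.79 × 9% = $38,582.44.
Line 3 (09.06, Farica, 2,476 kg, $186,715.16):
Base rate for 09.06 is 11%.
Additional duty on 09.06 from Farica: +39%. Applied ad valorem rate: 11% + 39% = 50%.
Duty = $186,715.16 × 50% = $93,357.58.
Total = $76,387.21 + $38,582.44 + $93,357.58 = $208,327.23.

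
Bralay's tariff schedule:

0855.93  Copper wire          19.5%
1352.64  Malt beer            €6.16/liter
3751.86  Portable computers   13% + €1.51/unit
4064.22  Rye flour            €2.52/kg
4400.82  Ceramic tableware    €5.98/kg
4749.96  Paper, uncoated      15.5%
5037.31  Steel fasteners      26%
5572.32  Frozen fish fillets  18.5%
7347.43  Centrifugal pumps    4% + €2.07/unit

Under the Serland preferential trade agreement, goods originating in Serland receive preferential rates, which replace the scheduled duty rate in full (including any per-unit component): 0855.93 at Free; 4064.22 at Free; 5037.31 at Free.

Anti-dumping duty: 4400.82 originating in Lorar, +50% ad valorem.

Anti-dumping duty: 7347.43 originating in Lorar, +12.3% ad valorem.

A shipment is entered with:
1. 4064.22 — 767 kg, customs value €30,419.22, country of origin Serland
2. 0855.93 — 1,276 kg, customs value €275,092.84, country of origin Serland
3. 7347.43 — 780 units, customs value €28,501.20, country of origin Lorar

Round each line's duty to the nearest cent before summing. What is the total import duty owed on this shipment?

€6,260.30

Line 1 (4064.22, Serland, 767 kg, €30,419.22):
Base rate for 4064.22 is €2.52/kg.
Origin Serland qualifies under the Bralay–Serland agreement and 4064.22 is covered: preferential rate Free applies instead.
Duty = €30,419.22 × 0% = €0.00.
Line 2 (0855.93, Serland, 1,276 kg, €275,092.84):
Base rate for 0855.93 is 19.5%.
Origin Serland qualifies under the Bralay–Serland agreement and 0855.93 is covered: preferential rate Free applies instead.
Duty = €275,092.84 × 0% = €0.00.
Line 3 (7347.43, Lorar, 780 units, €28,501.20):
Base rate for 7347.43 is 4% + €2.07/unit.
Additional duty on 7347.43 from Lorar: +12.3%. Applied ad valorem rate: 4% + 12.3% = 16.3%.
Duty = €28,501.20 × 16.3% + 780 × €2.07 = €6,260.30.
Total = €0.00 + €0.00 + €6,260.30 = €6,260.30.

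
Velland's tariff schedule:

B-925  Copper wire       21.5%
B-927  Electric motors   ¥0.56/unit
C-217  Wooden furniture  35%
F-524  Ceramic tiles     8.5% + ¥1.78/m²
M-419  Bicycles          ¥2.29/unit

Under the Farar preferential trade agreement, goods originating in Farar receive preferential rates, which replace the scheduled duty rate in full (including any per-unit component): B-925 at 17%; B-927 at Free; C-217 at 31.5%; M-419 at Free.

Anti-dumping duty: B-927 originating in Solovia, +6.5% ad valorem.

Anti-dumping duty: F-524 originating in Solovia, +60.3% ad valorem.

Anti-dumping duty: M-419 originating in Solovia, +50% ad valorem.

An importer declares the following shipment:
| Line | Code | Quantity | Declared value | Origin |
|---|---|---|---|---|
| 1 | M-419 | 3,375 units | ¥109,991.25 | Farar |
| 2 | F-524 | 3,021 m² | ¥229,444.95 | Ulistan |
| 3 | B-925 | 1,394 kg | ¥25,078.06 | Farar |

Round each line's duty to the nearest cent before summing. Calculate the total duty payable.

¥29,143.47

Line 1 (M-419, Farar, 3,375 units, ¥109,991.25):
Base rate for M-419 is ¥2.29/unit.
Origin Farar qualifies under the Velland–Farar agreement and M-419 is covered: preferential rate Free applies instead.
The additional-duty order on M-419 targets Solovia, not Farar; it does not apply.
Duty = ¥109,991.25 × 0% = ¥0.00.
Line 2 (F-524, Ulistan, 3,021 m², ¥229,444.95):
Base rate for F-524 is 8.5% + ¥1.78/m².
The additional-duty order on F-524 targets Solovia, not Ulistan; it does not apply.
Duty = ¥229,444.95 × 8.5% + 3,021 × ¥1.78 = ¥24,880.20.
Line 3 (B-925, Farar, 1,394 kg, ¥25,078.06):
Base rate for B-925 is 21.5%.
Origin Farar qualifies under the Velland–Farar agreement and B-925 is covered: preferential rate 17% applies instead.
Duty = ¥25,078.06 × 17% = ¥4,263.27.
Total = ¥0.00 + ¥24,880.20 + ¥4,263.27 = ¥29,143.47.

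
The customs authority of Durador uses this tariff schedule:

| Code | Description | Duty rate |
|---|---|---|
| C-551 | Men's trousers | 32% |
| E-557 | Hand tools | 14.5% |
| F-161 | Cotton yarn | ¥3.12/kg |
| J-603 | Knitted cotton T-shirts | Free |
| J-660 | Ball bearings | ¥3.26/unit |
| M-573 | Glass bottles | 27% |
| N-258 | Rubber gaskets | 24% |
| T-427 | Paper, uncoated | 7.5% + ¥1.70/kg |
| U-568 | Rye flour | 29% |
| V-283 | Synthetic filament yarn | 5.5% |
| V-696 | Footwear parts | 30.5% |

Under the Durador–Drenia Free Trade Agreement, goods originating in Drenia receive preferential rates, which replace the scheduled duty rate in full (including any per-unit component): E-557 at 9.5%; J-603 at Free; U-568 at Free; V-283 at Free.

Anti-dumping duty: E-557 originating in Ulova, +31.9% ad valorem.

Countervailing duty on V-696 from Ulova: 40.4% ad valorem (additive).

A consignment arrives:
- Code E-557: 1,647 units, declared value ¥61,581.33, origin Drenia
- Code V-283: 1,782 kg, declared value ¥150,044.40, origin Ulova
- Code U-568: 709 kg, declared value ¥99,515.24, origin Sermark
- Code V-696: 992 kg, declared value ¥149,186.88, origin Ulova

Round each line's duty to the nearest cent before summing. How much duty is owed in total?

Line 1 (E-557, Drenia, 1,647 units, ¥61,581.33):
Base rate for E-557 is 14.5%.
Origin Drenia qualifies under the Durador–Drenia agreement and E-557 is covered: preferential rate 9.5% applies instead.
The additional-duty order on E-557 targets Ulova, not Drenia; it does not apply.
Duty = ¥61,581.33 × 9.5% = ¥5,850.23.
Line 2 (V-283, Ulova, 1,782 kg, ¥150,044.40):
Base rate for V-283 is 5.5%.
V-283 has an FTA preferential rate, but origin Ulova is not Drenia; base rate stands.
Duty = ¥150,044.40 × 5.5% = ¥8,252.44.
Line 3 (U-568, Sermark, 709 kg, ¥99,515.24):
Base rate for U-568 is 29%.
U-568 has an FTA preferential rate, but origin Sermark is not Drenia; base rate stands.
Duty = ¥99,515.24 × 29% = ¥28,859.42.
Line 4 (V-696, Ulova, 992 kg, ¥149,186.88):
Base rate for V-696 is 30.5%.
Additional duty on V-696 from Ulova: +40.4%. Applied ad valorem rate: 30.5% + 40.4% = 70.9%.
Duty = ¥149,186.88 × 70.9% = ¥105,773.50.
Total = ¥5,850.23 + ¥8,252.44 + ¥28,859.42 + ¥105,773.50 = ¥148,735.59.

¥148,735.59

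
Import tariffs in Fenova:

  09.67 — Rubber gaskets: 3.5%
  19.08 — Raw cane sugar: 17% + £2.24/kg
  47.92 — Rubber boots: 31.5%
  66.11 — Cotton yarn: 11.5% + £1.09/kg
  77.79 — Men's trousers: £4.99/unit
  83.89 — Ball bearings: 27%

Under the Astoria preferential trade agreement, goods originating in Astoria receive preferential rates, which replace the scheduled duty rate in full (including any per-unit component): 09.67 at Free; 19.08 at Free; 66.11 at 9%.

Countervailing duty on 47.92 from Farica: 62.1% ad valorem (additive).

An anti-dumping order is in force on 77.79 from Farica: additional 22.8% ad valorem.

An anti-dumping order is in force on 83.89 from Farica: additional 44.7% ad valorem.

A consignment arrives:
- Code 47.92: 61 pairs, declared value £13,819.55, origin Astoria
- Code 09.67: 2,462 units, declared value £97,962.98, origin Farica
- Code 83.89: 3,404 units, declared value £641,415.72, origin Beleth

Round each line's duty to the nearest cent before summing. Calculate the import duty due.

Line 1 (47.92, Astoria, 61 pairs, £13,819.55):
Base rate for 47.92 is 31.5%.
Origin Astoria is the FTA partner but 47.92 is not on the preference list; base rate stands.
The additional-duty order on 47.92 targets Farica, not Astoria; it does not apply.
Duty = £13,819.55 × 31.5% = £4,353.16.
Line 2 (09.67, Farica, 2,462 units, £97,962.98):
Base rate for 09.67 is 3.5%.
09.67 has an FTA preferential rate, but origin Farica is not Astoria; base rate stands.
Duty = £97,962.98 × 3.5% = £3,428.70.
Line 3 (83.89, Beleth, 3,404 units, £641,415.72):
Base rate for 83.89 is 27%.
The additional-duty order on 83.89 targets Farica, not Beleth; it does not apply.
Duty = £641,415.72 × 27% = £173,182.24.
Total = £4,353.16 + £3,428.70 + £173,182.24 = £180,964.10.

£180,964.10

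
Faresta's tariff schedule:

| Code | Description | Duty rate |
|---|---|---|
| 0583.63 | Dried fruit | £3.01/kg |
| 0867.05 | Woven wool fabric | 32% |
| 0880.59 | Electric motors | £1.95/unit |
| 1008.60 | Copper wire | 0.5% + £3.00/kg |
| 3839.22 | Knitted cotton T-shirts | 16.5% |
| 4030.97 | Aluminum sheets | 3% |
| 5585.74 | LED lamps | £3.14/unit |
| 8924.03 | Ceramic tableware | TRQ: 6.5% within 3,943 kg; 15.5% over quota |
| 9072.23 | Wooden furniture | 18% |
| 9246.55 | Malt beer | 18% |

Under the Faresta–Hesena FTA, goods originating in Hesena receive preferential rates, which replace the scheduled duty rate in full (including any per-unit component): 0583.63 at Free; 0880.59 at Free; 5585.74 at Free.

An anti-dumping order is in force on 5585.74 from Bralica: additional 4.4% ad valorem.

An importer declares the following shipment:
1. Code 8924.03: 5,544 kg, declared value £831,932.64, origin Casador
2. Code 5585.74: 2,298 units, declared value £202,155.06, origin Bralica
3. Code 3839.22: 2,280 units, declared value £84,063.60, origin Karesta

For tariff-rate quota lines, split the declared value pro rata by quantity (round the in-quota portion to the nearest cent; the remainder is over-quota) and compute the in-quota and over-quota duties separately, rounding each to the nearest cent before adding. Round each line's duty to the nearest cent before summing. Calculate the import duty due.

£105,678.80

Line 1 (8924.03, Casador, 5,544 kg, £831,932.64):
Code 8924.03 is under a tariff-rate quota (threshold 3,943 kg). In-quota: 3,943 kg at 6.5%; over-quota: 1,601 kg at 15.5%.
Pro-rata value split: in-quota = £831,932.64 × 3,943/5,544 = £591,686.58; over-quota = £831,932.64 − £591,686.58 = £240,246.06.
In-quota duty = £591,686.58 × 6.5% = £38,459.63. Over-quota duty = £240,246.06 × 15.5% = £37,238.14.
Line duty = £38,459.63 + £37,238.14 = £75,697.77.
Line 2 (5585.74, Bralica, 2,298 units, £202,155.06):
Base rate for 5585.74 is £3.14/unit.
5585.74 has an FTA preferential rate, but origin Bralica is not Hesena; base rate stands.
Additional duty on 5585.74 from Bralica: +4.4% ad valorem. Applied ad valorem rate = 4.4%.
Duty = £202,155.06 × 4.4% + 2,298 × £3.14 = £16,110.54.
Line 3 (3839.22, Karesta, 2,280 units, £84,063.60):
Base rate for 3839.22 is 16.5%.
Duty = £84,063.60 × 16.5% = £13,870.49.
Total = £75,697.77 + £16,110.54 + £13,870.49 = £105,678.80.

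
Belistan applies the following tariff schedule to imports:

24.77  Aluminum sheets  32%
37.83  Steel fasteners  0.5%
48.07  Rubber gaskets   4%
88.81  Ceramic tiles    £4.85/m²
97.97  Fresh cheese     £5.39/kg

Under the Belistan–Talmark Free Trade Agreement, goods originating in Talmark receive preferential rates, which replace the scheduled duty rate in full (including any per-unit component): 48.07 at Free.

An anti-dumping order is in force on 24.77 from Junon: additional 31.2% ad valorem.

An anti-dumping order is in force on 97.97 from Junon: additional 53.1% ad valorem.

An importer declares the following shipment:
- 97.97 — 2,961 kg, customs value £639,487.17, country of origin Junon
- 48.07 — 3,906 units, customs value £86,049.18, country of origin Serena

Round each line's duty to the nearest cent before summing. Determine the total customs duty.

Line 1 (97.97, Junon, 2,961 kg, £639,487.17):
Base rate for 97.97 is £5.39/kg.
Additional duty on 97.97 from Junon: +53.1% ad valorem. Applied ad valorem rate = 53.1%.
Duty = £639,487.17 × 53.1% + 2,961 × £5.39 = £355,527.48.
Line 2 (48.07, Serena, 3,906 units, £86,049.18):
Base rate for 48.07 is 4%.
48.07 has an FTA preferential rate, but origin Serena is not Talmark; base rate stands.
Duty = £86,049.18 × 4% = £3,441.97.
Total = £355,527.48 + £3,441.97 = £358,969.45.

£358,969.45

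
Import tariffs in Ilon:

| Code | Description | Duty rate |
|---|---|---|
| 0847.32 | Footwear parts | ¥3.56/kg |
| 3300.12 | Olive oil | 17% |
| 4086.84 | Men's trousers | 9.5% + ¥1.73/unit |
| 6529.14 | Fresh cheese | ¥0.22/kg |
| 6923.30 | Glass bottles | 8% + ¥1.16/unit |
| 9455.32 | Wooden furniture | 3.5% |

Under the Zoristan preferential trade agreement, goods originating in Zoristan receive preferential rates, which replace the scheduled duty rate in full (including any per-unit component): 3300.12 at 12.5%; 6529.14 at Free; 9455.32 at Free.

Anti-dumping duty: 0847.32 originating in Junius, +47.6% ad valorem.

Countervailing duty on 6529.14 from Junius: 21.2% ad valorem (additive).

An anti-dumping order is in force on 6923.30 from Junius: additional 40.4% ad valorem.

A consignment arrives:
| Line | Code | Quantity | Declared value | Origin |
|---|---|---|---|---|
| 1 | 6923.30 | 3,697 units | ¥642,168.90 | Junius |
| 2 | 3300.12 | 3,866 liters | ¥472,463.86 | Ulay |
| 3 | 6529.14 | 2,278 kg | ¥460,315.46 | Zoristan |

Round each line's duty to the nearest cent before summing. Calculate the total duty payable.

Line 1 (6923.30, Junius, 3,697 units, ¥642,168.90):
Base rate for 6923.30 is 8% + ¥1.16/unit.
Additional duty on 6923.30 from Junius: +40.4%. Applied ad valorem rate: 8% + 40.4% = 48.4%.
Duty = ¥642,168.90 × 48.4% + 3,697 × ¥1.16 = ¥315,098.27.
Line 2 (3300.12, Ulay, 3,866 liters, ¥472,463.86):
Base rate for 3300.12 is 17%.
3300.12 has an FTA preferential rate, but origin Ulay is not Zoristan; base rate stands.
Duty = ¥472,463.86 × 17% = ¥80,318.86.
Line 3 (6529.14, Zoristan, 2,278 kg, ¥460,315.46):
Base rate for 6529.14 is ¥0.22/kg.
Origin Zoristan qualifies under the Ilon–Zoristan agreement and 6529.14 is covered: preferential rate Free applies instead.
The additional-duty order on 6529.14 targets Junius, not Zoristan; it does not apply.
Duty = ¥460,315.46 × 0% = ¥0.00.
Total = ¥315,098.27 + ¥80,318.86 + ¥0.00 = ¥395,417.13.

¥395,417.13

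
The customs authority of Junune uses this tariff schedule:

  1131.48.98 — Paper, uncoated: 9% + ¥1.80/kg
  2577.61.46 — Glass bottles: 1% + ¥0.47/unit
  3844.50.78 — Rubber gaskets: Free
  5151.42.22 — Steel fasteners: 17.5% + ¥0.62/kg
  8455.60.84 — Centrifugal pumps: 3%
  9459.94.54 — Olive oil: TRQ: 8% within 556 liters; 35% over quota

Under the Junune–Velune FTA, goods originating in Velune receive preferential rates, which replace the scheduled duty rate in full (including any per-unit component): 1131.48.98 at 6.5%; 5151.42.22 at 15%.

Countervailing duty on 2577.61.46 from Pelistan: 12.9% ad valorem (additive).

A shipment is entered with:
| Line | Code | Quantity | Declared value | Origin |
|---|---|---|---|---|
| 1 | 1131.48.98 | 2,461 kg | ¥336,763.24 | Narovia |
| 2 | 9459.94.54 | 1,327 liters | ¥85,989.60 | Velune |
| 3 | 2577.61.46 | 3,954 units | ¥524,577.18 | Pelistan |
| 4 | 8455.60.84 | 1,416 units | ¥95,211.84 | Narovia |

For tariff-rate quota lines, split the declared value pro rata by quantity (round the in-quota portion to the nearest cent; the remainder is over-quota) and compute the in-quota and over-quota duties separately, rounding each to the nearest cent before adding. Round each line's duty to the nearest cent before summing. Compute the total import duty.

¥132,738.04

Line 1 (1131.48.98, Narovia, 2,461 kg, ¥336,763.24):
Base rate for 1131.48.98 is 9% + ¥1.80/kg.
1131.48.98 has an FTA preferential rate, but origin Narovia is not Velune; base rate stands.
Duty = ¥336,763.24 × 9% + 2,461 × ¥1.80 = ¥34,738.49.
Line 2 (9459.94.54, Velune, 1,327 liters, ¥85,989.60):
Code 9459.94.54 is under a tariff-rate quota (threshold 556 liters). In-quota: 556 liters at 8%; over-quota: 771 liters at 35%.
Pro-rata value split: in-quota = ¥85,989.60 × 556/1,327 = ¥36,028.80; over-quota = ¥85,989.60 − ¥36,028.80 = ¥49,960.80.
In-quota duty = ¥36,028.80 × 8% = ¥2,882.30. Over-quota duty = ¥49,960.80 × 35% = ¥17,486.28.
Line duty = ¥2,882.30 + ¥17,486.28 = ¥20,368.58.
Line 3 (2577.61.46, Pelistan, 3,954 units, ¥524,577.18):
Base rate for 2577.61.46 is 1% + ¥0.47/unit.
Additional duty on 2577.61.46 from Pelistan: +12.9%. Applied ad valorem rate: 1% + 12.9% = 13.9%.
Duty = ¥524,577.18 × 13.9% + 3,954 × ¥0.47 = ¥74,774.61.
Line 4 (8455.60.84, Narovia, 1,416 units, ¥95,211.84):
Base rate for 8455.60.84 is 3%.
Duty = ¥95,211.84 × 3% = ¥2,856.36.
Total = ¥34,738.49 + ¥20,368.58 + ¥74,774.61 + ¥2,856.36 = ¥132,738.04.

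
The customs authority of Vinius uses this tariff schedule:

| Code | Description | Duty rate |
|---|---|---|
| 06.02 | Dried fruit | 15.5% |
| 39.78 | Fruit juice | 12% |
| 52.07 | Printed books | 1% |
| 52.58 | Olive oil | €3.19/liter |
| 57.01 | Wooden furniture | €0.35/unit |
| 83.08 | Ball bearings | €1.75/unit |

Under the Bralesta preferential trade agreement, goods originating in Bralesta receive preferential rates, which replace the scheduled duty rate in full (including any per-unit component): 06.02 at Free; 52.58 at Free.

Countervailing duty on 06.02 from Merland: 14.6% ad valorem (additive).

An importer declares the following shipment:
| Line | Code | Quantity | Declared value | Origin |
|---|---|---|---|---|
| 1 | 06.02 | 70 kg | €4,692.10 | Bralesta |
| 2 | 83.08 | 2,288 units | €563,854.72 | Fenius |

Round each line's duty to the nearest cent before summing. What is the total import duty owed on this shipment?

Line 1 (06.02, Bralesta, 70 kg, €4,692.10):
Base rate for 06.02 is 15.5%.
Origin Bralesta qualifies under the Vinius–Bralesta agreement and 06.02 is covered: preferential rate Free applies instead.
The additional-duty order on 06.02 targets Merland, not Bralesta; it does not apply.
Duty = €4,692.10 × 0% = €0.00.
Line 2 (83.08, Fenius, 2,288 units, €563,854.72):
Base rate for 83.08 is €1.75/unit.
Duty = 2,288 × €1.75 = €4,004.00.
Total = €0.00 + €4,004.00 = €4,004.00.

€4,004.00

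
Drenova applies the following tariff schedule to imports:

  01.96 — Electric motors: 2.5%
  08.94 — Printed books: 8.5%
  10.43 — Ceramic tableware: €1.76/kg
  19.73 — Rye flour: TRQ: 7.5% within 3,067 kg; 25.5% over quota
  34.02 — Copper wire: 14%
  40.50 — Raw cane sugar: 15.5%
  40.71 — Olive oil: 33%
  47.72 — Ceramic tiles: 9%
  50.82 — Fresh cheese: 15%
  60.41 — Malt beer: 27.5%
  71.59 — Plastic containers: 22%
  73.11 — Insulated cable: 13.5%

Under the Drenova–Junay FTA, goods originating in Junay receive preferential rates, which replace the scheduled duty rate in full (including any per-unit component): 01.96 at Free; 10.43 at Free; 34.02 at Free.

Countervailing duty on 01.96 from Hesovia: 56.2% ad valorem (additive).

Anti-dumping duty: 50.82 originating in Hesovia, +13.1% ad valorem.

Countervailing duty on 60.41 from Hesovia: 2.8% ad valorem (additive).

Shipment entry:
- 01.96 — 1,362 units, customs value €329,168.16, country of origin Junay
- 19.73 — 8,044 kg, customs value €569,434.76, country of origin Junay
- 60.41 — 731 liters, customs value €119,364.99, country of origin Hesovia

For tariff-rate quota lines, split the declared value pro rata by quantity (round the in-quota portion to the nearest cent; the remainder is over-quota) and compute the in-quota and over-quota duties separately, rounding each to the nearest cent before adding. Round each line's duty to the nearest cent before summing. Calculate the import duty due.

€142,293.13

Line 1 (01.96, Junay, 1,362 units, €329,168.16):
Base rate for 01.96 is 2.5%.
Origin Junay qualifies under the Drenova–Junay agreement and 01.96 is covered: preferential rate Free applies instead.
The additional-duty order on 01.96 targets Hesovia, not Junay; it does not apply.
Duty = €329,168.16 × 0% = €0.00.
Line 2 (19.73, Junay, 8,044 kg, €569,434.76):
Code 19.73 is under a tariff-rate quota (threshold 3,067 kg). In-quota: 3,067 kg at 7.5%; over-quota: 4,977 kg at 25.5%.
Pro-rata value split: in-quota = €569,434.76 × 3,067/8,044 = €217,112.93; over-quota = €569,434.76 − €217,112.93 = €352,321.83.
In-quota duty = €217,112.93 × 7.5% = €16,283.47. Over-quota duty = €352,321.83 × 25.5% = €89,842.07.
Line duty = €16,283.47 + €89,842.07 = €106,125.54.
Line 3 (60.41, Hesovia, 731 liters, €119,364.99):
Base rate for 60.41 is 27.5%.
Additional duty on 60.41 from Hesovia: +2.8%. Applied ad valorem rate: 27.5% + 2.8% = 30.3%.
Duty = €119,364.99 × 30.3% = €36,167.59.
Total = €0.00 + €106,125.54 + €36,167.59 = €142,293.13.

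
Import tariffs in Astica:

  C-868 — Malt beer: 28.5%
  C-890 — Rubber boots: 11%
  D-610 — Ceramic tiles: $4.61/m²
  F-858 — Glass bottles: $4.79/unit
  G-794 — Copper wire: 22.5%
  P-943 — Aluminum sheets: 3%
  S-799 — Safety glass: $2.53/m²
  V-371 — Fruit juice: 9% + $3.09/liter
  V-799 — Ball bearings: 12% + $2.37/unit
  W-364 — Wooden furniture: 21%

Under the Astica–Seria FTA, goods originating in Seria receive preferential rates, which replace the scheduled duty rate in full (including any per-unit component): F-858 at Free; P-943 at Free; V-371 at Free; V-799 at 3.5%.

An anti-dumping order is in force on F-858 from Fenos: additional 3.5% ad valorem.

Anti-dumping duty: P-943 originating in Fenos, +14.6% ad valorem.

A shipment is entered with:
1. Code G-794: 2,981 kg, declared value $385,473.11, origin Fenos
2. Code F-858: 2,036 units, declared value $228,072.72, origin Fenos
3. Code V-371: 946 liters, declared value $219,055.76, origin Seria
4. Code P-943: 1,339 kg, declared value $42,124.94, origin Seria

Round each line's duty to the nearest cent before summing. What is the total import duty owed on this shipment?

Line 1 (G-794, Fenos, 2,981 kg, $385,473.11):
Base rate for G-794 is 22.5%.
Duty = $385,473.11 × 22.5% = $86,731.45.
Line 2 (F-858, Fenos, 2,036 units, $228,072.72):
Base rate for F-858 is $4.79/unit.
F-858 has an FTA preferential rate, but origin Fenos is not Seria; base rate stands.
Additional duty on F-858 from Fenos: +3.5% ad valorem. Applied ad valorem rate = 3.5%.
Duty = $228,072.72 × 3.5% + 2,036 × $4.79 = $17,734.99.
Line 3 (V-371, Seria, 946 liters, $219,055.76):
Base rate for V-371 is 9% + $3.09/liter.
Origin Seria qualifies under the Astica–Seria agreement and V-371 is covered: preferential rate Free applies instead.
Duty = $219,055.76 × 0% = $0.00.
Line 4 (P-943, Seria, 1,339 kg, $42,124.94):
Base rate for P-943 is 3%.
Origin Seria qualifies under the Astica–Seria agreement and P-943 is covered: preferential rate Free applies instead.
The additional-duty order on P-943 targets Fenos, not Seria; it does not apply.
Duty = $42,124.94 × 0% = $0.00.
Total = $86,731.45 + $17,734.99 + $0.00 + $0.00 = $104,466.44.

$104,466.44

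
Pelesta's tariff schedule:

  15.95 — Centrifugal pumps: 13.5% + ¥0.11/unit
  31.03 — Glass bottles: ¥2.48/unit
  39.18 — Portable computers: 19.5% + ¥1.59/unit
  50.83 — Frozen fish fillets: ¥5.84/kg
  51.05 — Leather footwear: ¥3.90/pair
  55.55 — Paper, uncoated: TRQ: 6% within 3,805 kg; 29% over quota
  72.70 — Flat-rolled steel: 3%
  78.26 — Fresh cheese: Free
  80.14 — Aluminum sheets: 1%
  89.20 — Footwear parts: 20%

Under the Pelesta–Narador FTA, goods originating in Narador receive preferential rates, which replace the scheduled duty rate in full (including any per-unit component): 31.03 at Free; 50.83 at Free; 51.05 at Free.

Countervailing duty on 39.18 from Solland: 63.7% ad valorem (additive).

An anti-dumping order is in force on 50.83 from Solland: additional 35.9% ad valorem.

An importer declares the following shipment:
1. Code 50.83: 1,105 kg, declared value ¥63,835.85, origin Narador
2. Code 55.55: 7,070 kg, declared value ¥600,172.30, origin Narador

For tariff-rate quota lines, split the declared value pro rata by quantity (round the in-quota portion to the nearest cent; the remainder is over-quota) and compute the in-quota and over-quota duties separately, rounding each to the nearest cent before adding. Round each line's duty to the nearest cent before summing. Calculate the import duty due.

Line 1 (50.83, Narador, 1,105 kg, ¥63,835.85):
Base rate for 50.83 is ¥5.84/kg.
Origin Narador qualifies under the Pelesta–Narador agreement and 50.83 is covered: preferential rate Free applies instead.
The additional-duty order on 50.83 targets Solland, not Narador; it does not apply.
Duty = ¥63,835.85 × 0% = ¥0.00.
Line 2 (55.55, Narador, 7,070 kg, ¥600,172.30):
Code 55.55 is under a tariff-rate quota (threshold 3,805 kg). In-quota: 3,805 kg at 6%; over-quota: 3,265 kg at 29%.
Pro-rata value split: in-quota = ¥600,172.30 × 3,805/7,070 = ¥323,006.45; over-quota = ¥600,172.30 − ¥323,006.45 = ¥277,165.85.
In-quota duty = ¥323,006.45 × 6% = ¥19,380.39. Over-quota duty = ¥277,165.85 × 29% = ¥80,378.10.
Line duty = ¥19,380.39 + ¥80,378.10 = ¥99,758.49.
Total = ¥0.00 + ¥99,758.49 = ¥99,758.49.

¥99,758.49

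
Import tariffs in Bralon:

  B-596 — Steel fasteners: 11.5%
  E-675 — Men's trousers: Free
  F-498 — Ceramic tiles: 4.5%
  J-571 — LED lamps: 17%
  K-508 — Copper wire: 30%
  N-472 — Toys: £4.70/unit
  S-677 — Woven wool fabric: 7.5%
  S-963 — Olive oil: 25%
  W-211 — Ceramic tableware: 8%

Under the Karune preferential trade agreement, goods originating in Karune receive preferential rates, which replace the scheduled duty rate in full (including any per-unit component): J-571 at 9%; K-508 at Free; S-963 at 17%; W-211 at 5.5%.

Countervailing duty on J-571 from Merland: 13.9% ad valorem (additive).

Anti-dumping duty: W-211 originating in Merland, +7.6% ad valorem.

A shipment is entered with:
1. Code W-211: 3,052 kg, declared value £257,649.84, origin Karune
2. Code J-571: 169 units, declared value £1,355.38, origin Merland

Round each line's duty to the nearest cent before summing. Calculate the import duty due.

Line 1 (W-211, Karune, 3,052 kg, £257,649.84):
Base rate for W-211 is 8%.
Origin Karune qualifies under the Bralon–Karune agreement and W-211 is covered: preferential rate 5.5% applies instead.
The additional-duty order on W-211 targets Merland, not Karune; it does not apply.
Duty = £257,649.84 × 5.5% = £14,170.74.
Line 2 (J-571, Merland, 169 units, £1,355.38):
Base rate for J-571 is 17%.
J-571 has an FTA preferential rate, but origin Merland is not Karune; base rate stands.
Additional duty on J-571 from Merland: +13.9%. Applied ad valorem rate: 17% + 13.9% = 30.9%.
Duty = £1,355.38 × 30.9% = £418.81.
Total = £14,170.74 + £418.81 = £14,589.55.

£14,589.55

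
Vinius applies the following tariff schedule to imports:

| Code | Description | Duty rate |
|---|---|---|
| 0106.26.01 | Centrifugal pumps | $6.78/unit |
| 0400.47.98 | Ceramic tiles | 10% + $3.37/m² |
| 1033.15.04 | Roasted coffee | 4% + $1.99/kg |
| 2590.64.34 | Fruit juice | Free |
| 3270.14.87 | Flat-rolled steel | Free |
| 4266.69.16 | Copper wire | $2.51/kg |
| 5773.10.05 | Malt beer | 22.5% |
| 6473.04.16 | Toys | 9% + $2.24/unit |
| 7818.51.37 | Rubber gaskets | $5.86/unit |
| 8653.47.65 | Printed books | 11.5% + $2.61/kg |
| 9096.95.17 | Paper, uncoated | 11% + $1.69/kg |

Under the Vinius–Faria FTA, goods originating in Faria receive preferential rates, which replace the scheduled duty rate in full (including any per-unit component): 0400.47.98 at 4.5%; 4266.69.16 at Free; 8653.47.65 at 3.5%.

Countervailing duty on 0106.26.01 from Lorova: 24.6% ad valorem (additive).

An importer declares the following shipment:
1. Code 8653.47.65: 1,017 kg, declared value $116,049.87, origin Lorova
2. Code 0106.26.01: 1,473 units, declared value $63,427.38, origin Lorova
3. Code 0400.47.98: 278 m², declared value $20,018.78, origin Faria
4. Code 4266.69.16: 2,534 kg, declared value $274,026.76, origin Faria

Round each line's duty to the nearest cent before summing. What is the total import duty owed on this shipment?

$42,491.04

Line 1 (8653.47.65, Lorova, 1,017 kg, $116,049.87):
Base rate for 8653.47.65 is 11.5% + $2.61/kg.
8653.47.65 has an FTA preferential rate, but origin Lorova is not Faria; base rate stands.
Duty = $116,049.87 × 11.5% + 1,017 × $2.61 = $16,000.11.
Line 2 (0106.26.01, Lorova, 1,473 units, $63,427.38):
Base rate for 0106.26.01 is $6.78/unit.
Additional duty on 0106.26.01 from Lorova: +24.6% ad valorem. Applied ad valorem rate = 24.6%.
Duty = $63,427.38 × 24.6% + 1,473 × $6.78 = $25,590.08.
Line 3 (0400.47.98, Faria, 278 m², $20,018.78):
Base rate for 0400.47.98 is 10% + $3.37/m².
Origin Faria qualifies under the Vinius–Faria agreement and 0400.47.98 is covered: preferential rate 4.5% applies instead.
Duty = $20,018.78 × 4.5% = $900.85.
Line 4 (4266.69.16, Faria, 2,534 kg, $274,026.76):
Base rate for 4266.69.16 is $2.51/kg.
Origin Faria qualifies under the Vinius–Faria agreement and 4266.69.16 is covered: preferential rate Free applies instead.
Duty = $274,026.76 × 0% = $0.00.
Total = $16,000.11 + $25,590.08 + $900.85 + $0.00 = $42,491.04.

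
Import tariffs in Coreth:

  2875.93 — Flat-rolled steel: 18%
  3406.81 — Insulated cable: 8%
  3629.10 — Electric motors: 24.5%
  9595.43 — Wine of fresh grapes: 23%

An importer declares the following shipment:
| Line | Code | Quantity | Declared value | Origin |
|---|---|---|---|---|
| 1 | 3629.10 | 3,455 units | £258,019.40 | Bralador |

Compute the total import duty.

£63,214.75

Line 1 (3629.10, Bralador, 3,455 units, £258,019.40):
Base rate for 3629.10 is 24.5%.
Duty = £258,019.40 × 24.5% = £63,214.75.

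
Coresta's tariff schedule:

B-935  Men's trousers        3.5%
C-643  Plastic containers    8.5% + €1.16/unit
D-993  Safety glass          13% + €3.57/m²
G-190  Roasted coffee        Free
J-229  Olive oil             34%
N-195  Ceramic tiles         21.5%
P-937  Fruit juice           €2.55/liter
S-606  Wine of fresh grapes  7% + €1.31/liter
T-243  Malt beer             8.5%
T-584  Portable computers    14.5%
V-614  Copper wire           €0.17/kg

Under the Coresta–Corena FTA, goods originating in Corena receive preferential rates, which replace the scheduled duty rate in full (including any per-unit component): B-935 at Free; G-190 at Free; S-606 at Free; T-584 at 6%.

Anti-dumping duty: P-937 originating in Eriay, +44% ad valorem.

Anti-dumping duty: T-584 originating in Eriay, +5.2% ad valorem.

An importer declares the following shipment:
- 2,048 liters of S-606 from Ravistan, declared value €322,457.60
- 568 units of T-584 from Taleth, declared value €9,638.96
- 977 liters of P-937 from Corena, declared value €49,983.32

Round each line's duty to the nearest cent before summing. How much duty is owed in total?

Line 1 (S-606, Ravistan, 2,048 liters, €322,457.60):
Base rate for S-606 is 7% + €1.31/liter.
S-606 has an FTA preferential rate, but origin Ravistan is not Corena; base rate stands.
Duty = €322,457.60 × 7% + 2,048 × €1.31 = €25,254.91.
Line 2 (T-584, Taleth, 568 units, €9,638.96):
Base rate for T-584 is 14.5%.
T-584 has an FTA preferential rate, but origin Taleth is not Corena; base rate stands.
The additional-duty order on T-584 targets Eriay, not Taleth; it does not apply.
Duty = €9,638.96 × 14.5% = €1,397.65.
Line 3 (P-937, Corena, 977 liters, €49,983.32):
Base rate for P-937 is €2.55/liter.
Origin Corena is the FTA partner but P-937 is not on the preference list; base rate stands.
The additional-duty order on P-937 targets Eriay, not Corena; it does not apply.
Duty = 977 × €2.55 = €2,491.35.
Total = €25,254.91 + €1,397.65 + €2,491.35 = €29,143.91.

€29,143.91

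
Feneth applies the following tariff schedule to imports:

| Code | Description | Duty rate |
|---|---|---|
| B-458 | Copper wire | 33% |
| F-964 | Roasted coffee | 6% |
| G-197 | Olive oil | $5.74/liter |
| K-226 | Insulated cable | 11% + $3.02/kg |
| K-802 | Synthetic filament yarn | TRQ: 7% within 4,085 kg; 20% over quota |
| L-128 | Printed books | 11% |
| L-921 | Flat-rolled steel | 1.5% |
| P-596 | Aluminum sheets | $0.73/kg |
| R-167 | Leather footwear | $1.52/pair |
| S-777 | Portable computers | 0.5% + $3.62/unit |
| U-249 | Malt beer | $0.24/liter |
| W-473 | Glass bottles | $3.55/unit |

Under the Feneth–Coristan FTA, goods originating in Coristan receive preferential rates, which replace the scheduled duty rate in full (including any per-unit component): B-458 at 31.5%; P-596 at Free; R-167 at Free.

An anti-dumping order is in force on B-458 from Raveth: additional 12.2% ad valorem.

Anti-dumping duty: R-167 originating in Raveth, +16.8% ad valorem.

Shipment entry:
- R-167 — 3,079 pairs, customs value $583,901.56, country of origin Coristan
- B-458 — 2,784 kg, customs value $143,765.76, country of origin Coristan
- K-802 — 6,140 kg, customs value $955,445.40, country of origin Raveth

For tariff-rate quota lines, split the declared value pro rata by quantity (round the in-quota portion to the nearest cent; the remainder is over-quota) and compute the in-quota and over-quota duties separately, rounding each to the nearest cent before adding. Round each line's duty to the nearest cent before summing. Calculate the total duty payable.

$153,738.60

Line 1 (R-167, Coristan, 3,079 pairs, $583,901.56):
Base rate for R-167 is $1.52/pair.
Origin Coristan qualifies under the Feneth–Coristan agreement and R-167 is covered: preferential rate Free applies instead.
The additional-duty order on R-167 targets Raveth, not Coristan; it does not apply.
Duty = $583,901.56 × 0% = $0.00.
Line 2 (B-458, Coristan, 2,784 kg, $143,765.76):
Base rate for B-458 is 33%.
Origin Coristan qualifies under the Feneth–Coristan agreement and B-458 is covered: preferential rate 31.5% applies instead.
The additional-duty order on B-458 targets Raveth, not Coristan; it does not apply.
Duty = $143,765.76 × 31.5% = $45,286.21.
Line 3 (K-802, Raveth, 6,140 kg, $955,445.40):
Code K-802 is under a tariff-rate quota (threshold 4,085 kg). In-quota: 4,085 kg at 7%; over-quota: 2,055 kg at 20%.
Pro-rata value split: in-quota = $955,445.40 × 4,085/6,140 = $635,666.85; over-quota = $955,445.40 − $635,666.85 = $319,778.55.
In-quota duty = $635,666.85 × 7% = $44,496.68. Over-quota duty = $319,778.55 × 20% = $63,955.71.
Line duty = $44,496.68 + $63,955.71 = $108,452.39.
Total = $0.00 + $45,286.21 + $108,452.39 = $153,738.60.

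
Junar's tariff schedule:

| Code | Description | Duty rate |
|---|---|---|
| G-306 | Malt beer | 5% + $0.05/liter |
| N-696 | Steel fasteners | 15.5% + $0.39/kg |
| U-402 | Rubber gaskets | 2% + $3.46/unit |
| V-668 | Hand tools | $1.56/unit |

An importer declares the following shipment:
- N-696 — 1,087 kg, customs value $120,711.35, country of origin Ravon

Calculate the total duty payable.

$19,134.19

Line 1 (N-696, Ravon, 1,087 kg, $120,711.35):
Base rate for N-696 is 15.5% + $0.39/kg.
Duty = $120,711.35 × 15.5% + 1,087 × $0.39 = $19,134.19.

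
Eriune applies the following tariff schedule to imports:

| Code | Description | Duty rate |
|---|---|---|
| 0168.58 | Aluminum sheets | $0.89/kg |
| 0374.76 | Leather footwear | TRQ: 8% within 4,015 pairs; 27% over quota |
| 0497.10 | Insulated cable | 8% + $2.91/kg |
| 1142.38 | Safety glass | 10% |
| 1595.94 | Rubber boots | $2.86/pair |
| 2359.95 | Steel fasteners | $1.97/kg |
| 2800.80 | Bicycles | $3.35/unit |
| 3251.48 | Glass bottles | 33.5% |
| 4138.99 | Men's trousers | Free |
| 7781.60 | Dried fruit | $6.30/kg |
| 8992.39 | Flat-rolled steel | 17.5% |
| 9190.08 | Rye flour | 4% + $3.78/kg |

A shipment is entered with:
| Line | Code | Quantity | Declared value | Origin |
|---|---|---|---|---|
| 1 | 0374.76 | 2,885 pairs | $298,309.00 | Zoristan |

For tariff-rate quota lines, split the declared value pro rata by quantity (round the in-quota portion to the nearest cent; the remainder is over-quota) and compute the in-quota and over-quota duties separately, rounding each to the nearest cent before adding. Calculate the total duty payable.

$23,864.72

Line 1 (0374.76, Zoristan, 2,885 pairs, $298,309.00):
Code 0374.76 is under a tariff-rate quota (threshold 4,015 pairs). Quantity 2,885 pairs is within the quota, so the in-quota rate 8% applies to the full value.
Duty = $298,309.00 × 8% = $23,864.72.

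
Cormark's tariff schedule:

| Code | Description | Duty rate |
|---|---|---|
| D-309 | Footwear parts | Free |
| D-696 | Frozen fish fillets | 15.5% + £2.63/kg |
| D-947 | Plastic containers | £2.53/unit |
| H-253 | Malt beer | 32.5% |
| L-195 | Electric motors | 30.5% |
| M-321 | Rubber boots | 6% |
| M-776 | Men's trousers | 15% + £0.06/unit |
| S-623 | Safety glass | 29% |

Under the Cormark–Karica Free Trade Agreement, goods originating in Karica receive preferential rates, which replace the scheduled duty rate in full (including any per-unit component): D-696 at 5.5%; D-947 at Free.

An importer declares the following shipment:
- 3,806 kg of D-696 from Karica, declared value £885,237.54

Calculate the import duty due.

£48,688.06

Line 1 (D-696, Karica, 3,806 kg, £885,237.54):
Base rate for D-696 is 15.5% + £2.63/kg.
Origin Karica qualifies under the Cormark–Karica agreement and D-696 is covered: preferential rate 5.5% applies instead.
Duty = £885,237.54 × 5.5% = £48,688.06.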